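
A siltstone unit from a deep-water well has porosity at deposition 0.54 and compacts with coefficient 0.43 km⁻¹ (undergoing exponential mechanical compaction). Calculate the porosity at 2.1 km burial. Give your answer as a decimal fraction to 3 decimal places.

0.219

n = n₀·exp(−β·Z) = 0.54 × exp(−0.43 × 2.1) = 0.54 × exp(−0.903)
  = 0.54 × 0.4054 = 0.2189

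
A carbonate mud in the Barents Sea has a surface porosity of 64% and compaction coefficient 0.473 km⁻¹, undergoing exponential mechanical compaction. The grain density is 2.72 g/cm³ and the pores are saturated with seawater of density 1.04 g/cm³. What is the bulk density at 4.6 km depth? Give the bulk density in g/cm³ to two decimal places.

Porosity at depth: φ = 0.64·exp(−0.473×4.6) = 0.64×0.1135 = 0.0727
Bulk density: ρ_b = (1−φ)ρ_g + φ·ρ_f = 0.9273×2.72 + 0.0727×1.04
       = 2.522 + 0.076 = 2.598 g/cm³

2.60 g/cm³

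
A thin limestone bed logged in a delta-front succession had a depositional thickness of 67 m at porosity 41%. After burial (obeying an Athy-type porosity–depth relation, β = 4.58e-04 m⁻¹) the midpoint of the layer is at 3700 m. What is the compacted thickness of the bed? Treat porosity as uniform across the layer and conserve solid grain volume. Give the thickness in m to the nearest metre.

43 m

Working in km (1 km = 1000 m; β in km⁻¹ = β in m⁻¹ × 1000):
Porosity at 3.7 km: n = 0.41·exp(−0.458×3.7) = 0.0753
Solid-volume conservation: h(1−n) = h₀(1−n₀) ⇒ h = h₀·(1−n₀)/(1−n)
h = 0.067 × (1 − 0.41)/(1 − 0.0753) = 0.067 × 0.6380 = 0.0427 km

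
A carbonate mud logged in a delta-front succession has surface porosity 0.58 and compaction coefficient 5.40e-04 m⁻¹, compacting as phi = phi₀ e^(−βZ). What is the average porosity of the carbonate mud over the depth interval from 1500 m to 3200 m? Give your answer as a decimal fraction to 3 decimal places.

0.169

Working in km (1 km = 1000 m; β in km⁻¹ = β in m⁻¹ × 1000):
⟨phi⟩ = (1/(Z₂−Z₁)) ∫ phi₀ e^(−βZ) dZ = phi₀·(e^(−β·Z₁) − e^(−β·Z₂)) / (β·(Z₂−Z₁))
e^(−0.54×1.5) = 0.4449; e^(−0.54×3.2) = 0.1776
⟨phi⟩ = 0.58 × (0.4449 − 0.1776) / (0.54 × 1.7) = 0.58 × 0.2911 = 0.1688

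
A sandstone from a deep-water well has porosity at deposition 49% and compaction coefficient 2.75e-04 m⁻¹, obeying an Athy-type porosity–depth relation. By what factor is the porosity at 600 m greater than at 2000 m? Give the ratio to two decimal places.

1.47

Working in km (1 km = 1000 m; c in km⁻¹ = c in m⁻¹ × 1000):
φ(Z₁)/φ(Z₂) = e^(−c·Z₁)/e^(−c·Z₂) = e^{c(Z₂−Z₁)}
= exp(0.275 × 1.4) = exp(0.385) = 1.4696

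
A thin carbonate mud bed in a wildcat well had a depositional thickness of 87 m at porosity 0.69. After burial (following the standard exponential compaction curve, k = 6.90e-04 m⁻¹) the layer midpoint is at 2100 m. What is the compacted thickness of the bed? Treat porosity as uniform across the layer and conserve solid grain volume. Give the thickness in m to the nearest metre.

32 m

Working in km (1 km = 1000 m; k in km⁻¹ = k in m⁻¹ × 1000):
Porosity at 2.1 km: phi = 0.69·exp(−0.69×2.1) = 0.1620
Solid-volume conservation: h(1−phi) = h₀(1−phi₀) ⇒ h = h₀·(1−phi₀)/(1−phi)
h = 0.087 × (1 − 0.69)/(1 − 0.1620) = 0.087 × 0.3699 = 0.0322 km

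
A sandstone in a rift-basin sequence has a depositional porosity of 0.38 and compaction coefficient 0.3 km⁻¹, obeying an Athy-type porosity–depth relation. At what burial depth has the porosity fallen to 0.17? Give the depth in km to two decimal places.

2.68 km

Invert Athy's law: z = ln(phi₀/phi) / k
z = ln(0.38/0.17) / 0.3 = ln(2.235) / 0.3 = 0.8044 / 0.3 = 2.681 km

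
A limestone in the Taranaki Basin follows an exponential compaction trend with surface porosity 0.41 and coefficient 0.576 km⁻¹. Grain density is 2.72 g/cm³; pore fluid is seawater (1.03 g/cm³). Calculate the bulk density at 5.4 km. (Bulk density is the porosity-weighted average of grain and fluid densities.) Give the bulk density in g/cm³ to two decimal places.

Porosity at depth: n = 0.41·exp(−0.576×5.4) = 0.41×0.0446 = 0.0183
Bulk density: ρ_b = (1−n)ρ_g + n·ρ_f = 0.9817×2.72 + 0.0183×1.03
       = 2.670 + 0.019 = 2.689 g/cm³

2.69 g/cm³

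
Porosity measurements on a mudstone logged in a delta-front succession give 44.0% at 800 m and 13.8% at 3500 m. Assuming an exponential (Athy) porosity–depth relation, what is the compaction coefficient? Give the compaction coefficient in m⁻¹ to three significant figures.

0.000429 m⁻¹

Working in km (1 km = 1000 m; β in km⁻¹ = β in m⁻¹ × 1000):
Athy: phi(z) = phi₀ e^(−βz) ⇒ phi₁/phi₂ = e^{β(z₂−z₁)} ⇒ β = ln(phi₁/phi₂)/(z₂−z₁)
β = ln(0.44/0.138) / (3.5 − 0.8) = ln(3.188) / 2.7 = 1.1595 / 2.7 = 0.4295 km⁻¹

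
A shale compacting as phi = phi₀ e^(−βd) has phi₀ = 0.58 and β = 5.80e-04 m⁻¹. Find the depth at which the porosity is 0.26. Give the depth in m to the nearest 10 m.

1380 m

Working in km (1 km = 1000 m; β in km⁻¹ = β in m⁻¹ × 1000):
Invert Athy's law: d = ln(phi₀/phi) / β
d = ln(0.58/0.26) / 0.58 = ln(2.231) / 0.58 = 0.8023 / 0.58 = 1.383 km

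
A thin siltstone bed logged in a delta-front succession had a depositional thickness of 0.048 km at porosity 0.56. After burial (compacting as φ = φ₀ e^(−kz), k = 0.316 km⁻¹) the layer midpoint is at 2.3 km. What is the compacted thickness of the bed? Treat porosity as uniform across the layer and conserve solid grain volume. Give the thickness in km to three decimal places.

Porosity at 2.3 km: φ = 0.56·exp(−0.316×2.3) = 0.2707
Solid-volume conservation: h(1−φ) = h₀(1−φ₀) ⇒ h = h₀·(1−φ₀)/(1−φ)
h = 0.048 × (1 − 0.56)/(1 − 0.2707) = 0.048 × 0.6033 = 0.0290 km

0.029 km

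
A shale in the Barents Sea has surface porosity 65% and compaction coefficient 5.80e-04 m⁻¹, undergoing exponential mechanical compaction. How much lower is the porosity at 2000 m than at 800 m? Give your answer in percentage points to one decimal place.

Working in km (1 km = 1000 m; k in km⁻¹ = k in m⁻¹ × 1000):
phi(0.8) = 0.65·e^(−0.58×0.8) = 0.4087
phi(2) = 0.65·e^(−0.58×2) = 0.2038
Δphi = 0.4087 − 0.2038 = 0.2049

20.5 percentage points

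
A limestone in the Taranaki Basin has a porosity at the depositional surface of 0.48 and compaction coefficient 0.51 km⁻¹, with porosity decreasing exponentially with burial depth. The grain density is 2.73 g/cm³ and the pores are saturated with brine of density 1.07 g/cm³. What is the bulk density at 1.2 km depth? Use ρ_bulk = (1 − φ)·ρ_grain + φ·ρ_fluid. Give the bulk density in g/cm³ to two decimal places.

Porosity at depth: n = 0.48·exp(−0.51×1.2) = 0.48×0.5423 = 0.2603
Bulk density: ρ_b = (1−n)ρ_g + n·ρ_f = 0.7397×2.73 + 0.2603×1.07
       = 2.019 + 0.279 = 2.298 g/cm³

2.30 g/cm³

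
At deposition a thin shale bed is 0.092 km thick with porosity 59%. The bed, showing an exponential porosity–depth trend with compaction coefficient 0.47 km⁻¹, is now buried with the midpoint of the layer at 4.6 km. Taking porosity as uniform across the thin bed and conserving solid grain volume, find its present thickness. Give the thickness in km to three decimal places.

0.040 km

Porosity at 4.6 km: φ = 0.59·exp(−0.47×4.6) = 0.0679
Solid-volume conservation: h(1−φ) = h₀(1−φ₀) ⇒ h = h₀·(1−φ₀)/(1−φ)
h = 0.092 × (1 − 0.59)/(1 − 0.0679) = 0.092 × 0.4399 = 0.0405 km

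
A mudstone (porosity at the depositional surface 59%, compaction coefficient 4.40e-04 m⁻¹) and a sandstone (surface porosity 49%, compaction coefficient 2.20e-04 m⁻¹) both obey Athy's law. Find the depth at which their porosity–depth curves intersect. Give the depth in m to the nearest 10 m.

Working in km (1 km = 1000 m; c in km⁻¹ = c in m⁻¹ × 1000):
Set phi₀ₐ e^(−cₐz) = phi₀ᵦ e^(−cᵦz) ⇒ ln(phi₀ₐ/phi₀ᵦ) = (cₐ − cᵦ)·z
z = ln(0.59/0.49) / (0.44 − 0.22) = 0.1857 / 0.22 = 0.844 km

840 m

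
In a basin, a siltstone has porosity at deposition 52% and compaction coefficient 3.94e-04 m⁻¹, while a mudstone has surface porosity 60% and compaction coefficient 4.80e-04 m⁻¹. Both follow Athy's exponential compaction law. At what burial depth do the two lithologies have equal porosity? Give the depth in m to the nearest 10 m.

1660 m

Working in km (1 km = 1000 m; k in km⁻¹ = k in m⁻¹ × 1000):
Set φ₀ₐ e^(−kₐz) = φ₀ᵦ e^(−kᵦz) ⇒ ln(φ₀ₐ/φ₀ᵦ) = (kₐ − kᵦ)·z
z = ln(0.52/0.6) / (0.394 − 0.48) = -0.1431 / -0.086 = 1.664 km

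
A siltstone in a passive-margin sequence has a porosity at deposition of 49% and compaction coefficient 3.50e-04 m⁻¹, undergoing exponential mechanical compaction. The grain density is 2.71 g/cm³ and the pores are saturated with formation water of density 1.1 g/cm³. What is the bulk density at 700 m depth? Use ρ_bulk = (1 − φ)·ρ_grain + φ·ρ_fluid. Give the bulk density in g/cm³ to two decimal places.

Working in km (1 km = 1000 m; β in km⁻¹ = β in m⁻¹ × 1000):
Porosity at depth: n = 0.49·exp(−0.35×0.7) = 0.49×0.7827 = 0.3835
Bulk density: ρ_b = (1−n)ρ_g + n·ρ_f = 0.6165×2.71 + 0.3835×1.1
       = 1.671 + 0.422 = 2.093 g/cm³

2.09 g/cm³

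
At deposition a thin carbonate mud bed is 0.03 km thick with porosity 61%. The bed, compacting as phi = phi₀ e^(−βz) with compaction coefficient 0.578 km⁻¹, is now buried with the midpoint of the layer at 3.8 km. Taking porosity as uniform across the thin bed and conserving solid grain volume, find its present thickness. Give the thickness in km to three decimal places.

0.013 km

Porosity at 3.8 km: phi = 0.61·exp(−0.578×3.8) = 0.0678
Solid-volume conservation: h(1−phi) = h₀(1−phi₀) ⇒ h = h₀·(1−phi₀)/(1−phi)
h = 0.03 × (1 − 0.61)/(1 − 0.0678) = 0.03 × 0.4184 = 0.0126 km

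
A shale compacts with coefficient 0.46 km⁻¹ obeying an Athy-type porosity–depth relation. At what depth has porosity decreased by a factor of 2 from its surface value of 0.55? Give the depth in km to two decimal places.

1.51 km

phi/phi₀ = 1/2 ⇒ exp(−c·z) = 1/2 ⇒ z = ln(2) / c
z = 0.6931 / 0.46 = 1.507 km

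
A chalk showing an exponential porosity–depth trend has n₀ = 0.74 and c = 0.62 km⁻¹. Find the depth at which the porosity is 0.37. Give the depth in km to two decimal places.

Invert Athy's law: z = ln(n₀/n) / c
z = ln(0.74/0.37) / 0.62 = ln(2) / 0.62 = 0.6931 / 0.62 = 1.118 km

1.12 km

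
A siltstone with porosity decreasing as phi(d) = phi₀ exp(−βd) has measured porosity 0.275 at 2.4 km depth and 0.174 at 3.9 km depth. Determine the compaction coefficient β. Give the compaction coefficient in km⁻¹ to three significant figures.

Athy: phi(d) = phi₀ e^(−βd) ⇒ phi₁/phi₂ = e^{β(d₂−d₁)} ⇒ β = ln(phi₁/phi₂)/(d₂−d₁)
β = ln(0.275/0.174) / (3.9 − 2.4) = ln(1.58) / 1.5 = 0.4577 / 1.5 = 0.3051 km⁻¹

0.305 km⁻¹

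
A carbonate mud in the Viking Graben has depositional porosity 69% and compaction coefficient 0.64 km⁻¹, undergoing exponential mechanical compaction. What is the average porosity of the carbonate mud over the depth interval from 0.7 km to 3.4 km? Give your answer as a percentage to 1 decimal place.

⟨φ⟩ = (1/(d₂−d₁)) ∫ φ₀ e^(−βd) dd = φ₀·(e^(−β·d₁) − e^(−β·d₂)) / (β·(d₂−d₁))
e^(−0.64×0.7) = 0.6389; e^(−0.64×3.4) = 0.1135
⟨φ⟩ = 0.69 × (0.6389 − 0.1135) / (0.64 × 2.7) = 0.69 × 0.3041 = 0.2098

21.0%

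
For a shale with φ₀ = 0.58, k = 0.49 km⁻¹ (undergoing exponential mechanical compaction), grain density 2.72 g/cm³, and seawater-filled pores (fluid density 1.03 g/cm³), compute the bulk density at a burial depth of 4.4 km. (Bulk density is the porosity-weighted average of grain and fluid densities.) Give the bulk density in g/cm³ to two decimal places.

Porosity at depth: φ = 0.58·exp(−0.49×4.4) = 0.58×0.1158 = 0.0672
Bulk density: ρ_b = (1−φ)ρ_g + φ·ρ_f = 0.9328×2.72 + 0.0672×1.03
       = 2.537 + 0.069 = 2.607 g/cm³

2.61 g/cm³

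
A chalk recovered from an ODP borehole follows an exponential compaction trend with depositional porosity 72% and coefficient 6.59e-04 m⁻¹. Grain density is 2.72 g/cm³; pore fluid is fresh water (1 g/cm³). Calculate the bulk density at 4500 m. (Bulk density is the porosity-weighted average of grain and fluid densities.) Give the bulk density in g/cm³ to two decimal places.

2.66 g/cm³

Working in km (1 km = 1000 m; k in km⁻¹ = k in m⁻¹ × 1000):
Porosity at depth: φ = 0.72·exp(−0.659×4.5) = 0.72×0.0515 = 0.0371
Bulk density: ρ_b = (1−φ)ρ_g + φ·ρ_f = 0.9629×2.72 + 0.0371×1
       = 2.619 + 0.037 = 2.656 g/cm³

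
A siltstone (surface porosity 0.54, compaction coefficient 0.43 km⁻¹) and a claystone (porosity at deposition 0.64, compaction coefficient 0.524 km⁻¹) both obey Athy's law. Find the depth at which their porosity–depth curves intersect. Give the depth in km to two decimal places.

1.81 km

Set phi₀ₐ e^(−βₐz) = phi₀ᵦ e^(−βᵦz) ⇒ ln(phi₀ₐ/phi₀ᵦ) = (βₐ − βᵦ)·z
z = ln(0.54/0.64) / (0.43 − 0.524) = -0.1699 / -0.094 = 1.807 km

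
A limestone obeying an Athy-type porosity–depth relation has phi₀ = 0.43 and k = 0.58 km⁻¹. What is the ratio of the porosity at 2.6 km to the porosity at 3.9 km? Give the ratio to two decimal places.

2.13

phi(Z₁)/phi(Z₂) = e^(−k·Z₁)/e^(−k·Z₂) = e^{k(Z₂−Z₁)}
= exp(0.58 × 1.3) = exp(0.754) = 2.1255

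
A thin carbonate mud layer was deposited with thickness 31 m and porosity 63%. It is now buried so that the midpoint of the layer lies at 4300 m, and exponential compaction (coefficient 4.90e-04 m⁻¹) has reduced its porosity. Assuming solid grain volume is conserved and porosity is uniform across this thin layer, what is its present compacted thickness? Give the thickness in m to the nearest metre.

12 m

Working in km (1 km = 1000 m; c in km⁻¹ = c in m⁻¹ × 1000):
Porosity at 4.3 km: φ = 0.63·exp(−0.49×4.3) = 0.0766
Solid-volume conservation: h(1−φ) = h₀(1−φ₀) ⇒ h = h₀·(1−φ₀)/(1−φ)
h = 0.031 × (1 − 0.63)/(1 − 0.0766) = 0.031 × 0.4007 = 0.0124 km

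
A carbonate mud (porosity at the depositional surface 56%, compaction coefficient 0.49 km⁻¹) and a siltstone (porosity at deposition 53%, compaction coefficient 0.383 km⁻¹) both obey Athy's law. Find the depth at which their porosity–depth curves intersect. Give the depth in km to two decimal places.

Set φ₀ₐ e^(−kₐZ) = φ₀ᵦ e^(−kᵦZ) ⇒ ln(φ₀ₐ/φ₀ᵦ) = (kₐ − kᵦ)·Z
Z = ln(0.56/0.53) / (0.49 − 0.383) = 0.0551 / 0.107 = 0.515 km

0.51 km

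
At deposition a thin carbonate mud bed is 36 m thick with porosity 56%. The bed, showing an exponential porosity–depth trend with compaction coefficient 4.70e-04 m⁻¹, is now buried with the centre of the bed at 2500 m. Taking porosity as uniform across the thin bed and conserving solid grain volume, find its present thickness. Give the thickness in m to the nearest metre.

Working in km (1 km = 1000 m; β in km⁻¹ = β in m⁻¹ × 1000):
Porosity at 2.5 km: φ = 0.56·exp(−0.47×2.5) = 0.1729
Solid-volume conservation: h(1−φ) = h₀(1−φ₀) ⇒ h = h₀·(1−φ₀)/(1−φ)
h = 0.036 × (1 − 0.56)/(1 − 0.1729) = 0.036 × 0.5320 = 0.0192 km

19 m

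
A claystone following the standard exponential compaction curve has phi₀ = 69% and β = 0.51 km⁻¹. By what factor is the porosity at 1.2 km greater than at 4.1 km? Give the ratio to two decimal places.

4.39

phi(d₁)/phi(d₂) = e^(−β·d₁)/e^(−β·d₂) = e^{β(d₂−d₁)}
= exp(0.51 × 2.9) = exp(1.479) = 4.3886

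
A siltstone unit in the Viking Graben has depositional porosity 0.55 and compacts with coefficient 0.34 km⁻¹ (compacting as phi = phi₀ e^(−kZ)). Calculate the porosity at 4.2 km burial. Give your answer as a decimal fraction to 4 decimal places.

0.1319

phi = phi₀·exp(−k·Z) = 0.55 × exp(−0.34 × 4.2) = 0.55 × exp(−1.428)
  = 0.55 × 0.2398 = 0.1319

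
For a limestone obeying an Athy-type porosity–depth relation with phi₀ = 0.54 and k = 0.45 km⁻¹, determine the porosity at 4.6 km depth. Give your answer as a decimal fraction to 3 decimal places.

0.068

phi = phi₀·exp(−k·Z) = 0.54 × exp(−0.45 × 4.6) = 0.54 × exp(−2.07)
  = 0.54 × 0.1262 = 0.0681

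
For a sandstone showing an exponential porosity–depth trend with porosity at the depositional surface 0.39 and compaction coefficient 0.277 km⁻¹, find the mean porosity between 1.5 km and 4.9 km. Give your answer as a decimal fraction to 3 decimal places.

0.167

⟨phi⟩ = (1/(d₂−d₁)) ∫ phi₀ e^(−βd) dd = phi₀·(e^(−β·d₁) − e^(−β·d₂)) / (β·(d₂−d₁))
e^(−0.277×1.5) = 0.6600; e^(−0.277×4.9) = 0.2574
⟨phi⟩ = 0.39 × (0.6600 − 0.2574) / (0.277 × 3.4) = 0.39 × 0.4275 = 0.1667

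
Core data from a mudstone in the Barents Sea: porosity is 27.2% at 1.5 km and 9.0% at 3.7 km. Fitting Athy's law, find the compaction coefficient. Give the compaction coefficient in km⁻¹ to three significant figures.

0.503 km⁻¹

Athy: φ(d) = φ₀ e^(−cd) ⇒ φ₁/φ₂ = e^{c(d₂−d₁)} ⇒ c = ln(φ₁/φ₂)/(d₂−d₁)
c = ln(0.272/0.09) / (3.7 − 1.5) = ln(3.022) / 2.2 = 1.1060 / 2.2 = 0.5027 km⁻¹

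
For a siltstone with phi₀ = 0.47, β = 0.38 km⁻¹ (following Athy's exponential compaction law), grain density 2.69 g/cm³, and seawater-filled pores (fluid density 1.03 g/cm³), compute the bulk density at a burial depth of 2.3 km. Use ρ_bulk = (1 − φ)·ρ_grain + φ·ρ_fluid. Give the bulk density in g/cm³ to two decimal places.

Porosity at depth: phi = 0.47·exp(−0.38×2.3) = 0.47×0.4173 = 0.1961
Bulk density: ρ_b = (1−phi)ρ_g + phi·ρ_f = 0.8039×2.69 + 0.1961×1.03
       = 2.162 + 0.202 = 2.364 g/cm³

2.36 g/cm³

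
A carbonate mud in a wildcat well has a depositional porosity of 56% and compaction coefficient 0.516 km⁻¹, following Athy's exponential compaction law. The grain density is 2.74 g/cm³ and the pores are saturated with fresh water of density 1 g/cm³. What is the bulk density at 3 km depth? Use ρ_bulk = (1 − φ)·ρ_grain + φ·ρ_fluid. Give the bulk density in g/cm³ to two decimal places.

Porosity at depth: n = 0.56·exp(−0.516×3) = 0.56×0.2127 = 0.1191
Bulk density: ρ_b = (1−n)ρ_g + n·ρ_f = 0.8809×2.74 + 0.1191×1
       = 2.414 + 0.119 = 2.533 g/cm³

2.53 g/cm³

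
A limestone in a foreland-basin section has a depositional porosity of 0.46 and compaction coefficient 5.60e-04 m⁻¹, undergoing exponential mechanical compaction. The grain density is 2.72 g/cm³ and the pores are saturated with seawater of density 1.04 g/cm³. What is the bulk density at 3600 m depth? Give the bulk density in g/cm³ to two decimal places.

2.62 g/cm³

Working in km (1 km = 1000 m; k in km⁻¹ = k in m⁻¹ × 1000):
Porosity at depth: phi = 0.46·exp(−0.56×3.6) = 0.46×0.1332 = 0.0613
Bulk density: ρ_b = (1−phi)ρ_g + phi·ρ_f = 0.9387×2.72 + 0.0613×1.04
       = 2.553 + 0.064 = 2.617 g/cm³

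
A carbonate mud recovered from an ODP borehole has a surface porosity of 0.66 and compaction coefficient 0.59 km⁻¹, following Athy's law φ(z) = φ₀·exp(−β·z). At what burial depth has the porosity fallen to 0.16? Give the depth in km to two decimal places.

2.40 km

Invert Athy's law: z = ln(φ₀/φ) / β
z = ln(0.66/0.16) / 0.59 = ln(4.125) / 0.59 = 1.4171 / 0.59 = 2.402 km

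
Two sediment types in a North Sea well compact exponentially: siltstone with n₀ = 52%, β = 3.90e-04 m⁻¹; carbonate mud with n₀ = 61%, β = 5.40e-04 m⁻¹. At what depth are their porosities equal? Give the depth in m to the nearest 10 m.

1060 m

Working in km (1 km = 1000 m; β in km⁻¹ = β in m⁻¹ × 1000):
Set n₀ₐ e^(−βₐz) = n₀ᵦ e^(−βᵦz) ⇒ ln(n₀ₐ/n₀ᵦ) = (βₐ − βᵦ)·z
z = ln(0.52/0.61) / (0.39 − 0.54) = -0.1596 / -0.15 = 1.064 km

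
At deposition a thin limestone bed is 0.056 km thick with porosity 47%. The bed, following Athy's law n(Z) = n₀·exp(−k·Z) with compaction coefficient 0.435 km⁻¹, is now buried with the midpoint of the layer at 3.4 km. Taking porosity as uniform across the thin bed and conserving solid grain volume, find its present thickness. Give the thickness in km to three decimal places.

Porosity at 3.4 km: n = 0.47·exp(−0.435×3.4) = 0.1071
Solid-volume conservation: h(1−n) = h₀(1−n₀) ⇒ h = h₀·(1−n₀)/(1−n)
h = 0.056 × (1 − 0.47)/(1 − 0.1071) = 0.056 × 0.5936 = 0.0332 km

0.033 km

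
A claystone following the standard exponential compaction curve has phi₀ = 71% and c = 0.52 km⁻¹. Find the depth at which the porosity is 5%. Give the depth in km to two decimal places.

Invert Athy's law: Z = ln(phi₀/phi) / c
Z = ln(0.71/0.05) / 0.52 = ln(14.2) / 0.52 = 2.6532 / 0.52 = 5.102 km

5.10 km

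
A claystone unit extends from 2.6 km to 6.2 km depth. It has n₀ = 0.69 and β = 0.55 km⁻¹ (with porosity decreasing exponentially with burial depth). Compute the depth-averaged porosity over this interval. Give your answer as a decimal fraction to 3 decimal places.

0.072

⟨n⟩ = (1/(Z₂−Z₁)) ∫ n₀ e^(−βZ) dZ = n₀·(e^(−β·Z₁) − e^(−β·Z₂)) / (β·(Z₂−Z₁))
e^(−0.55×2.6) = 0.2393; e^(−0.55×6.2) = 0.0330
⟨n⟩ = 0.69 × (0.2393 − 0.0330) / (0.55 × 3.6) = 0.69 × 0.1042 = 0.0719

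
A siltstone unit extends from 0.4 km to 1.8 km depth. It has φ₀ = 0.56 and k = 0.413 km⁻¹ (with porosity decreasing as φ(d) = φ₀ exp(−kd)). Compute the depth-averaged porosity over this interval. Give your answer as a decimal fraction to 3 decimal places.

0.361

⟨φ⟩ = (1/(d₂−d₁)) ∫ φ₀ e^(−kd) dd = φ₀·(e^(−k·d₁) − e^(−k·d₂)) / (k·(d₂−d₁))
e^(−0.413×0.4) = 0.8477; e^(−0.413×1.8) = 0.4755
⟨φ⟩ = 0.56 × (0.8477 − 0.4755) / (0.413 × 1.4) = 0.56 × 0.6438 = 0.3605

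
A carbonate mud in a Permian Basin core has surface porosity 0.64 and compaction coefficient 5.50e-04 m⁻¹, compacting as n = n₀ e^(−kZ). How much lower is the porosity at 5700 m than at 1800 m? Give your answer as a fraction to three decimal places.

0.210

Working in km (1 km = 1000 m; k in km⁻¹ = k in m⁻¹ × 1000):
n(1.8) = 0.64·e^(−0.55×1.8) = 0.2378
n(5.7) = 0.64·e^(−0.55×5.7) = 0.0278
Δn = 0.2378 − 0.0278 = 0.2100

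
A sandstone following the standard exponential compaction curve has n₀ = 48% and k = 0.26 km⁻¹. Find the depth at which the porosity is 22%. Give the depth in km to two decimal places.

3.00 km

Invert Athy's law: z = ln(n₀/n) / k
z = ln(0.48/0.22) / 0.26 = ln(2.182) / 0.26 = 0.7802 / 0.26 = 3.001 km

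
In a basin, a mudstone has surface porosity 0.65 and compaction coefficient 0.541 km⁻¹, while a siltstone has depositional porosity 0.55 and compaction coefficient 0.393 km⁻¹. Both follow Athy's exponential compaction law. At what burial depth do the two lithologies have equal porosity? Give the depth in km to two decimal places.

1.13 km

Set phi₀ₐ e^(−kₐZ) = phi₀ᵦ e^(−kᵦZ) ⇒ ln(phi₀ₐ/phi₀ᵦ) = (kₐ − kᵦ)·Z
Z = ln(0.65/0.55) / (0.541 − 0.393) = 0.1671 / 0.148 = 1.129 km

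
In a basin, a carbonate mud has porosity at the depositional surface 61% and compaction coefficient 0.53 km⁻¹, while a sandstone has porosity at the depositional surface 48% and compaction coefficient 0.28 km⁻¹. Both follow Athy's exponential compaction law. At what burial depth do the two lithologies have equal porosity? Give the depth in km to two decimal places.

0.96 km

Set n₀ₐ e^(−cₐZ) = n₀ᵦ e^(−cᵦZ) ⇒ ln(n₀ₐ/n₀ᵦ) = (cₐ − cᵦ)·Z
Z = ln(0.61/0.48) / (0.53 − 0.28) = 0.2397 / 0.25 = 0.959 km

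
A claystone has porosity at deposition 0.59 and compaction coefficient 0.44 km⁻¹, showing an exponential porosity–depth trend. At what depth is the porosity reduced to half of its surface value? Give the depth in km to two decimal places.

phi/phi₀ = 1/2 ⇒ exp(−k·z) = 1/2 ⇒ z = ln(2) / k
z = 0.6931 / 0.44 = 1.575 km

1.58 km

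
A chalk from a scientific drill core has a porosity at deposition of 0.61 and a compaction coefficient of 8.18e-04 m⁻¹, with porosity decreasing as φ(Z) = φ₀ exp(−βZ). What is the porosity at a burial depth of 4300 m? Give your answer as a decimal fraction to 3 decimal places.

0.018

Working in km (1 km = 1000 m; β in km⁻¹ = β in m⁻¹ × 1000):
φ = φ₀·exp(−β·Z) = 0.61 × exp(−0.818 × 4.3) = 0.61 × exp(−3.517)
  = 0.61 × 0.0297 = 0.0181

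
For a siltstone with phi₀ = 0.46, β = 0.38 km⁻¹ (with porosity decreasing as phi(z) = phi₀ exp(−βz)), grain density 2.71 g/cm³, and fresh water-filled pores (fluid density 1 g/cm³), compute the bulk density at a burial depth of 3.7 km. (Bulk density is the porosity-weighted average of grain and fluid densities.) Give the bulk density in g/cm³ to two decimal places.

Porosity at depth: phi = 0.46·exp(−0.38×3.7) = 0.46×0.2451 = 0.1128
Bulk density: ρ_b = (1−phi)ρ_g + phi·ρ_f = 0.8872×2.71 + 0.1128×1
       = 2.404 + 0.113 = 2.517 g/cm³

2.52 g/cm³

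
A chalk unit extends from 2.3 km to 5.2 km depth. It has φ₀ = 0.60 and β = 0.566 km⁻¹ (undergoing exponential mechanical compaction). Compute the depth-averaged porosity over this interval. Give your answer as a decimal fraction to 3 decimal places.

⟨φ⟩ = (1/(Z₂−Z₁)) ∫ φ₀ e^(−βZ) dZ = φ₀·(e^(−β·Z₁) − e^(−β·Z₂)) / (β·(Z₂−Z₁))
e^(−0.566×2.3) = 0.2720; e^(−0.566×5.2) = 0.0527
⟨φ⟩ = 0.6 × (0.2720 − 0.0527) / (0.566 × 2.9) = 0.6 × 0.1336 = 0.0802

0.080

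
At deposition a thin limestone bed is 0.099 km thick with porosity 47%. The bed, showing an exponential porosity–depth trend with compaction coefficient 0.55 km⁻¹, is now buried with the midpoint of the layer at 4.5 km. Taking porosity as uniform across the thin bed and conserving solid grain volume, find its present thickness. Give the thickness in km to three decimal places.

Porosity at 4.5 km: n = 0.47·exp(−0.55×4.5) = 0.0396
Solid-volume conservation: h(1−n) = h₀(1−n₀) ⇒ h = h₀·(1−n₀)/(1−n)
h = 0.099 × (1 − 0.47)/(1 − 0.0396) = 0.099 × 0.5518 = 0.0546 km

0.055 km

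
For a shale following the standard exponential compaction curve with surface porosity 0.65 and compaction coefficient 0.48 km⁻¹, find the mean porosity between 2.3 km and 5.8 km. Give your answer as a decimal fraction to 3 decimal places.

⟨phi⟩ = (1/(z₂−z₁)) ∫ phi₀ e^(−cz) dz = phi₀·(e^(−c·z₁) − e^(−c·z₂)) / (c·(z₂−z₁))
e^(−0.48×2.3) = 0.3315; e^(−0.48×5.8) = 0.0618
⟨phi⟩ = 0.65 × (0.3315 − 0.0618) / (0.48 × 3.5) = 0.65 × 0.1606 = 0.1044

0.104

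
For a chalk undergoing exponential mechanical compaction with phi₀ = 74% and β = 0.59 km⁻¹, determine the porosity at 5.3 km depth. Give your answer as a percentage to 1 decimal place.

3.2%

phi = phi₀·exp(−β·d) = 0.74 × exp(−0.59 × 5.3) = 0.74 × exp(−3.127)
  = 0.74 × 0.0438 = 0.0324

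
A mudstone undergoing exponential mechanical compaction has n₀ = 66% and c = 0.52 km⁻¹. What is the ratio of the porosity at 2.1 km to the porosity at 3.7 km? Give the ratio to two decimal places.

2.30

n(Z₁)/n(Z₂) = e^(−c·Z₁)/e^(−c·Z₂) = e^{c(Z₂−Z₁)}
= exp(0.52 × 1.6) = exp(0.832) = 2.2979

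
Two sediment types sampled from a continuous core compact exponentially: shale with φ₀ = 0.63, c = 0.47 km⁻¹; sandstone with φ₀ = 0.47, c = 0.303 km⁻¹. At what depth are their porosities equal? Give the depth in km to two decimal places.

Set φ₀ₐ e^(−cₐZ) = φ₀ᵦ e^(−cᵦZ) ⇒ ln(φ₀ₐ/φ₀ᵦ) = (cₐ − cᵦ)·Z
Z = ln(0.63/0.47) / (0.47 − 0.303) = 0.2930 / 0.167 = 1.754 km

1.75 km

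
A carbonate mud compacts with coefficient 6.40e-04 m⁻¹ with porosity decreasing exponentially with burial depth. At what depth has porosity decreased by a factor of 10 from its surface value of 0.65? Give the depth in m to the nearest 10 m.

3600 m

Working in km (1 km = 1000 m; β in km⁻¹ = β in m⁻¹ × 1000):
n/n₀ = 1/10 ⇒ exp(−β·d) = 1/10 ⇒ d = ln(10) / β
d = 2.3026 / 0.64 = 3.598 km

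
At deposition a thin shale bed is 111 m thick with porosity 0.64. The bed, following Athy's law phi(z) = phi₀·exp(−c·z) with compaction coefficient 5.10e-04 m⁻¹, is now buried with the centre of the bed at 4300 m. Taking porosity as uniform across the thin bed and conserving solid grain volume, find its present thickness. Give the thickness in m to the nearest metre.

43 m

Working in km (1 km = 1000 m; c in km⁻¹ = c in m⁻¹ × 1000):
Porosity at 4.3 km: phi = 0.64·exp(−0.51×4.3) = 0.0714
Solid-volume conservation: h(1−phi) = h₀(1−phi₀) ⇒ h = h₀·(1−phi₀)/(1−phi)
h = 0.111 × (1 − 0.64)/(1 − 0.0714) = 0.111 × 0.3877 = 0.0430 km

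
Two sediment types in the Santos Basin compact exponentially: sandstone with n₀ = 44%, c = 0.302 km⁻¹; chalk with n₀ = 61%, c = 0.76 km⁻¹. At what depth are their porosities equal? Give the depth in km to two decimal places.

Set n₀ₐ e^(−cₐd) = n₀ᵦ e^(−cᵦd) ⇒ ln(n₀ₐ/n₀ᵦ) = (cₐ − cᵦ)·d
d = ln(0.44/0.61) / (0.302 − 0.76) = -0.3267 / -0.458 = 0.713 km

0.71 km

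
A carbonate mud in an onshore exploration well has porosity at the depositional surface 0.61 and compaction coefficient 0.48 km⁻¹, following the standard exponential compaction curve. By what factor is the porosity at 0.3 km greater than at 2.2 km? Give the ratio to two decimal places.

phi(d₁)/phi(d₂) = e^(−k·d₁)/e^(−k·d₂) = e^{k(d₂−d₁)}
= exp(0.48 × 1.9) = exp(0.912) = 2.4893

2.49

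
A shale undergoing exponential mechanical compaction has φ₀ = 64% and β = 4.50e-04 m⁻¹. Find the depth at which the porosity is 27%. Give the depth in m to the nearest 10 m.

Working in km (1 km = 1000 m; β in km⁻¹ = β in m⁻¹ × 1000):
Invert Athy's law: z = ln(φ₀/φ) / β
z = ln(0.64/0.27) / 0.45 = ln(2.37) / 0.45 = 0.8630 / 0.45 = 1.918 km

1920 m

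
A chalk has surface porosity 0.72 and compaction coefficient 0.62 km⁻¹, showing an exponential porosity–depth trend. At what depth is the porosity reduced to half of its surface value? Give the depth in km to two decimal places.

1.12 km

n/n₀ = 1/2 ⇒ exp(−k·d) = 1/2 ⇒ d = ln(2) / k
d = 0.6931 / 0.62 = 1.118 km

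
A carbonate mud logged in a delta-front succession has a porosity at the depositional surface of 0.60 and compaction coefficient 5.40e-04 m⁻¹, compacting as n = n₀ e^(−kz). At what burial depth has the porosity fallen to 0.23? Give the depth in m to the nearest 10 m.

Working in km (1 km = 1000 m; k in km⁻¹ = k in m⁻¹ × 1000):
Invert Athy's law: z = ln(n₀/n) / k
z = ln(0.6/0.23) / 0.54 = ln(2.609) / 0.54 = 0.9589 / 0.54 = 1.776 km

1780 m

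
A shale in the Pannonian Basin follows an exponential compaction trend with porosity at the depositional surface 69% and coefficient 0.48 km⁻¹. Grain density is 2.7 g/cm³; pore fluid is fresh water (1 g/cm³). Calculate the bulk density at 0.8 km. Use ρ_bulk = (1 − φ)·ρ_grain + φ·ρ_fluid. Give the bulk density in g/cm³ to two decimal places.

Porosity at depth: phi = 0.69·exp(−0.48×0.8) = 0.69×0.6811 = 0.4700
Bulk density: ρ_b = (1−phi)ρ_g + phi·ρ_f = 0.5300×2.7 + 0.4700×1
       = 1.431 + 0.470 = 1.901 g/cm³

1.90 g/cm³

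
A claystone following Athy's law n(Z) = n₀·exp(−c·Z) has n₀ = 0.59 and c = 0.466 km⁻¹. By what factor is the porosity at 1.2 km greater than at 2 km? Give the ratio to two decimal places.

n(Z₁)/n(Z₂) = e^(−c·Z₁)/e^(−c·Z₂) = e^{c(Z₂−Z₁)}
= exp(0.466 × 0.8) = exp(0.3728) = 1.4518

1.45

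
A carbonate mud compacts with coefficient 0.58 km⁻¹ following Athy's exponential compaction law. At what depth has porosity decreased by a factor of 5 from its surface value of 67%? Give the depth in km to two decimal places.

2.77 km

n/n₀ = 1/5 ⇒ exp(−β·d) = 1/5 ⇒ d = ln(5) / β
d = 1.6094 / 0.58 = 2.775 km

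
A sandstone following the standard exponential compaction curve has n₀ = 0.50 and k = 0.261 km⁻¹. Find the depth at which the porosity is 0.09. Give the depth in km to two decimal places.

Invert Athy's law: z = ln(n₀/n) / k
z = ln(0.5/0.09) / 0.261 = ln(5.556) / 0.261 = 1.7148 / 0.261 = 6.570 km

6.57 km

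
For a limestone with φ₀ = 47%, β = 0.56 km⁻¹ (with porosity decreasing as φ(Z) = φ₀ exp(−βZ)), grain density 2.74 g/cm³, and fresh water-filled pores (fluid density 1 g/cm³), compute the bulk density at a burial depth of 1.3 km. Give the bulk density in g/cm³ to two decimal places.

2.35 g/cm³

Porosity at depth: φ = 0.47·exp(−0.56×1.3) = 0.47×0.4829 = 0.2270
Bulk density: ρ_b = (1−φ)ρ_g + φ·ρ_f = 0.7730×2.74 + 0.2270×1
       = 2.118 + 0.227 = 2.345 g/cm³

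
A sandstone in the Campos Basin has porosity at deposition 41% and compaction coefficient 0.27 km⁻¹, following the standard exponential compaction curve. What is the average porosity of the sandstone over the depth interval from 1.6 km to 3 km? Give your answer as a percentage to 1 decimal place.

⟨φ⟩ = (1/(d₂−d₁)) ∫ φ₀ e^(−cd) dd = φ₀·(e^(−c·d₁) − e^(−c·d₂)) / (c·(d₂−d₁))
e^(−0.27×1.6) = 0.6492; e^(−0.27×3) = 0.4449
⟨φ⟩ = 0.41 × (0.6492 − 0.4449) / (0.27 × 1.4) = 0.41 × 0.5406 = 0.2217

22.2%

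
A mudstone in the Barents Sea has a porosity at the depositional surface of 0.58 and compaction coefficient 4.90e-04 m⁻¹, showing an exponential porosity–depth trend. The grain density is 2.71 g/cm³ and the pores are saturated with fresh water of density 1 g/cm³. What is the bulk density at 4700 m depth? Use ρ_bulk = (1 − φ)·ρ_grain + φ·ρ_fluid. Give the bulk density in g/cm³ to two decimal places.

2.61 g/cm³

Working in km (1 km = 1000 m; k in km⁻¹ = k in m⁻¹ × 1000):
Porosity at depth: phi = 0.58·exp(−0.49×4.7) = 0.58×0.1000 = 0.0580
Bulk density: ρ_b = (1−phi)ρ_g + phi·ρ_f = 0.9420×2.71 + 0.0580×1
       = 2.553 + 0.058 = 2.611 g/cm³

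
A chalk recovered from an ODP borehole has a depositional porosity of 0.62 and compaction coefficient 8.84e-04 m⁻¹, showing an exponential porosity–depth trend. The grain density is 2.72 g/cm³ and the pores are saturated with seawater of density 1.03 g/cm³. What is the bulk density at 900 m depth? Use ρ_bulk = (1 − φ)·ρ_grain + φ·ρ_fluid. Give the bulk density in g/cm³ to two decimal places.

2.25 g/cm³

Working in km (1 km = 1000 m; k in km⁻¹ = k in m⁻¹ × 1000):
Porosity at depth: φ = 0.62·exp(−0.884×0.9) = 0.62×0.4513 = 0.2798
Bulk density: ρ_b = (1−φ)ρ_g + φ·ρ_f = 0.7202×2.72 + 0.2798×1.03
       = 1.959 + 0.288 = 2.247 g/cm³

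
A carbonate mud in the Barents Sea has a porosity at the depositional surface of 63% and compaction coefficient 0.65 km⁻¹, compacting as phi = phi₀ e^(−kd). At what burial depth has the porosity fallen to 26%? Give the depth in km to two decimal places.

1.36 km

Invert Athy's law: d = ln(phi₀/phi) / k
d = ln(0.63/0.26) / 0.65 = ln(2.423) / 0.65 = 0.8850 / 0.65 = 1.362 km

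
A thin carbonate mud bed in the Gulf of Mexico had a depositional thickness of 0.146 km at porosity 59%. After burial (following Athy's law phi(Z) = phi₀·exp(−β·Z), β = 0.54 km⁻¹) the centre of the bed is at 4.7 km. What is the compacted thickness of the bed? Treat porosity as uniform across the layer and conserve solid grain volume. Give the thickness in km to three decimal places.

0.063 km

Porosity at 4.7 km: phi = 0.59·exp(−0.54×4.7) = 0.0466
Solid-volume conservation: h(1−phi) = h₀(1−phi₀) ⇒ h = h₀·(1−phi₀)/(1−phi)
h = 0.146 × (1 − 0.59)/(1 − 0.0466) = 0.146 × 0.4301 = 0.0628 km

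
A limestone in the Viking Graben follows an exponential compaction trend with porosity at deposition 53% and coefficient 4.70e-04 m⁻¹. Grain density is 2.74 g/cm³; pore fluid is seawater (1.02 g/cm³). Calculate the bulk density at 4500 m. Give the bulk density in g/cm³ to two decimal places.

Working in km (1 km = 1000 m; c in km⁻¹ = c in m⁻¹ × 1000):
Porosity at depth: n = 0.53·exp(−0.47×4.5) = 0.53×0.1206 = 0.0639
Bulk density: ρ_b = (1−n)ρ_g + n·ρ_f = 0.9361×2.74 + 0.0639×1.02
       = 2.565 + 0.065 = 2.630 g/cm³

2.63 g/cm³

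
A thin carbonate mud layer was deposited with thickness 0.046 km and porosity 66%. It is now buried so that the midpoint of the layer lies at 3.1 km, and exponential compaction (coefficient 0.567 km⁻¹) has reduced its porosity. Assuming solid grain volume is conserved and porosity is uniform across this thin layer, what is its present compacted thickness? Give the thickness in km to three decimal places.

0.018 km

Porosity at 3.1 km: phi = 0.66·exp(−0.567×3.1) = 0.1138
Solid-volume conservation: h(1−phi) = h₀(1−phi₀) ⇒ h = h₀·(1−phi₀)/(1−phi)
h = 0.046 × (1 − 0.66)/(1 − 0.1138) = 0.046 × 0.3837 = 0.0176 km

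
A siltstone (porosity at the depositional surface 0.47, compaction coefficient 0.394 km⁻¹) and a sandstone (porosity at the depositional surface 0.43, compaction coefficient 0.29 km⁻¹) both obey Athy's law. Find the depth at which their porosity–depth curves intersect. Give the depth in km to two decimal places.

0.86 km

Set n₀ₐ e^(−kₐd) = n₀ᵦ e^(−kᵦd) ⇒ ln(n₀ₐ/n₀ᵦ) = (kₐ − kᵦ)·d
d = ln(0.47/0.43) / (0.394 − 0.29) = 0.0889 / 0.104 = 0.855 km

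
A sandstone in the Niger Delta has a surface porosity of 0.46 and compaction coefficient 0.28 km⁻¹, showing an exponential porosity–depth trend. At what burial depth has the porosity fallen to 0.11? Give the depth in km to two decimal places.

5.11 km

Invert Athy's law: z = ln(φ₀/φ) / c
z = ln(0.46/0.11) / 0.28 = ln(4.182) / 0.28 = 1.4307 / 0.28 = 5.110 km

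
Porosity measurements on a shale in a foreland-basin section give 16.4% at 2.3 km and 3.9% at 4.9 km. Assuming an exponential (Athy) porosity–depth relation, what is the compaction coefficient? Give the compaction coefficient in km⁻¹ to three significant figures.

Athy: φ(z) = φ₀ e^(−βz) ⇒ φ₁/φ₂ = e^{β(z₂−z₁)} ⇒ β = ln(φ₁/φ₂)/(z₂−z₁)
β = ln(0.164/0.039) / (4.9 − 2.3) = ln(4.205) / 2.6 = 1.4363 / 2.6 = 0.5524 km⁻¹

0.552 km⁻¹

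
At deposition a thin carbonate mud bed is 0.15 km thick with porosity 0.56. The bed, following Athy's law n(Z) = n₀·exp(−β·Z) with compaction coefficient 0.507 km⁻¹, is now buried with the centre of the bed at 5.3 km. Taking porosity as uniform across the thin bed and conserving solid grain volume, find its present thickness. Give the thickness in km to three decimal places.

Porosity at 5.3 km: n = 0.56·exp(−0.507×5.3) = 0.0381
Solid-volume conservation: h(1−n) = h₀(1−n₀) ⇒ h = h₀·(1−n₀)/(1−n)
h = 0.15 × (1 − 0.56)/(1 − 0.0381) = 0.15 × 0.4574 = 0.0686 km

0.069 km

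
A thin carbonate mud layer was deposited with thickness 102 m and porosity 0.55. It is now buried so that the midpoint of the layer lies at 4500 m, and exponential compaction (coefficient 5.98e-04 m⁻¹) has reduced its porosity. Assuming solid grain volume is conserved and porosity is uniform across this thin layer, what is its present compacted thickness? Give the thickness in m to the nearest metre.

48 m

Working in km (1 km = 1000 m; k in km⁻¹ = k in m⁻¹ × 1000):
Porosity at 4.5 km: n = 0.55·exp(−0.598×4.5) = 0.0373
Solid-volume conservation: h(1−n) = h₀(1−n₀) ⇒ h = h₀·(1−n₀)/(1−n)
h = 0.102 × (1 − 0.55)/(1 − 0.0373) = 0.102 × 0.4674 = 0.0477 km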